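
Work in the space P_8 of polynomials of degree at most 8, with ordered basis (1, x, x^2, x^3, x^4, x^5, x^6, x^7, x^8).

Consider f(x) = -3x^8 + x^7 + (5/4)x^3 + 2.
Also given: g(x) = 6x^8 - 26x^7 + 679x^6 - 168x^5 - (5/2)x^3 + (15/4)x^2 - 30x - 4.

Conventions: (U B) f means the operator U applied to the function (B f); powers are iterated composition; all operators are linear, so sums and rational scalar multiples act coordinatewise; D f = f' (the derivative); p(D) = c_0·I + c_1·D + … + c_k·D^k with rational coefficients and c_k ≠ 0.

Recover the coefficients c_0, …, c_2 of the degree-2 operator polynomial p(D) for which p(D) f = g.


D^0 f = -3x^8 + x^7 + (5/4)x^3 + 2
D^1 f = -24x^7 + 7x^6 + (15/4)x^2
D^2 f = -168x^6 + 42x^5 + (15/2)x
matching coefficients of g against c_0 f + c_1 Df + … from the top degree down determines the c_i
solution: c_0 = -2, c_1 = 1, c_2 = -4

p(D) = -2·I + D − 4·D^2, i.e. c_0 = -2, c_1 = 1, c_2 = -4


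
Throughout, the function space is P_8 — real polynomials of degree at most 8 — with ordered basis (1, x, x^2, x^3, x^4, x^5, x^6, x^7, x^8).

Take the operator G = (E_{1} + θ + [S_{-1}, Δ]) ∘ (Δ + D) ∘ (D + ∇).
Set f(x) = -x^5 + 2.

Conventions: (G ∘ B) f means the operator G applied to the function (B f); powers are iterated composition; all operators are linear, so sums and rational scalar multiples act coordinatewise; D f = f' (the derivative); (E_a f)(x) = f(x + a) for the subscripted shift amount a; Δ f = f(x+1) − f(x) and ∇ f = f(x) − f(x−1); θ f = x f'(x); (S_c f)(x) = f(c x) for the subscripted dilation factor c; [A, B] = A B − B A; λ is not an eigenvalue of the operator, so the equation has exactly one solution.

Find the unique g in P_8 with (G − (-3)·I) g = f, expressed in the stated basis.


the result is g(x) = -(1/3)x^5 + (320/9)x^3 + 80x^2 - (4780/9)x - 3068/3

write g with unknown coordinates in the stated basis and equate coefficients in (G − (-3)·I) g = f
solving from the highest basis element down gives g = -(1/3)x^5 + (320/9)x^3 + 80x^2 - (4780/9)x - 3068/3
check: G g = -(320/3)x^3 - 240x^2 + (4780/3)x + 3070
so G g − (-3)·g = -x^5 + 2 = f ✓


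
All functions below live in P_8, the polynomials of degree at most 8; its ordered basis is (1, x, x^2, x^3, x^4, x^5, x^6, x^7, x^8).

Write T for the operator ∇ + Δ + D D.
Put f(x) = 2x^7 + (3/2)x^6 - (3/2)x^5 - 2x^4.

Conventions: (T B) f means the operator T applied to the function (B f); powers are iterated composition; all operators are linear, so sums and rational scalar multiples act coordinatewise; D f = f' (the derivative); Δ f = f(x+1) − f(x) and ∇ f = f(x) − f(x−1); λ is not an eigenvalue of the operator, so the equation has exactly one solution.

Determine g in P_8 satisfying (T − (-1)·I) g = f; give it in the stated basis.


write g with unknown coordinates in the stated basis and equate coefficients in (T − (-1)·I) g = f
solving from the highest basis element down gives g = 2x^7 - (53/2)x^6 + (465/2)x^5 - 1672x^4 + 9786x^3 - 43386x^2 + 128522x - 190313
check: T g = 28x^6 - 234x^5 + 1670x^4 - 9786x^3 + 43386x^2 - 128522x + 190313
so T g − (-1)·g = 2x^7 + (3/2)x^6 - (3/2)x^5 - 2x^4 = f ✓

the image equals g(x) = 2x^7 - (53/2)x^6 + (465/2)x^5 - 1672x^4 + 9786x^3 - 43386x^2 + 128522x - 190313


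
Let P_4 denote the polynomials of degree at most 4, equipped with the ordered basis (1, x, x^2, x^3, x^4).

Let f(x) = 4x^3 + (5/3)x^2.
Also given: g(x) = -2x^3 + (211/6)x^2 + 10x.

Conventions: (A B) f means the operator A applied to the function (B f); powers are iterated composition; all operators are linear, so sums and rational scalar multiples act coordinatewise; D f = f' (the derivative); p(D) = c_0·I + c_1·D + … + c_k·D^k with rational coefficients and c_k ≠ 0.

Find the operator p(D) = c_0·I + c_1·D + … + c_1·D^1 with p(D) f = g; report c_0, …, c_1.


D^0 f = 4x^3 + (5/3)x^2
D^1 f = 12x^2 + (10/3)x
matching coefficients of g against c_0 f + c_1 Df + … from the top degree down determines the c_i
solution: c_0 = -1/2, c_1 = 3

p(D) = -(1/2)·I + 3·D, i.e. c_0 = -1/2, c_1 = 3


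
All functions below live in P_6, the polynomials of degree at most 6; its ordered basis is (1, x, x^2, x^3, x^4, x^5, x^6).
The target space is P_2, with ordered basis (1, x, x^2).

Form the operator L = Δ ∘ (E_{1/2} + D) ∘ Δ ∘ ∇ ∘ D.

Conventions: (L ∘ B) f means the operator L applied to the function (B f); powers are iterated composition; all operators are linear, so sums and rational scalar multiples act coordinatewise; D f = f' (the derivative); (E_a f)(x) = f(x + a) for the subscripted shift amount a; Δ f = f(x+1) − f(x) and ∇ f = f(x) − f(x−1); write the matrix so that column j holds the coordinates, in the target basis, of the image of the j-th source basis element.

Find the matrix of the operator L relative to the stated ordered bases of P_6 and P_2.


image of 1: 0
image of x: 0
image of x^2: 0
image of x^3: 0
image of x^4: 24
image of x^5: 120x + 240
image of x^6: 360x^2 + 1440x + 810
each image's coordinates form column j of the matrix

the matrix is [[0, 0, 0, 0, 24, 240, 810]; [0, 0, 0, 0, 0, 120, 1440]; [0, 0, 0, 0, 0, 0, 360]] (rows listed top to bottom)


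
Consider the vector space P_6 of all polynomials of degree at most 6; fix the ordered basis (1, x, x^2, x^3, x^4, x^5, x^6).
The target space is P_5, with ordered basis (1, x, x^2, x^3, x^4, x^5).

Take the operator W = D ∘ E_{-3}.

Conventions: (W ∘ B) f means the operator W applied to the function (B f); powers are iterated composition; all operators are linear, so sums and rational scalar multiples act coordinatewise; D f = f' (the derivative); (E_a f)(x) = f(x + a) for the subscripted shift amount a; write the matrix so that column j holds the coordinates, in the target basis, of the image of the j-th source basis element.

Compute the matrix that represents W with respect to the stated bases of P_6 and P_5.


the matrix is [[0, 1, -6, 27, -108, 405, -1458]; [0, 0, 2, -18, 108, -540, 2430]; [0, 0, 0, 3, -36, 270, -1620]; [0, 0, 0, 0, 4, -60, 540]; [0, 0, 0, 0, 0, 5, -90]; [0, 0, 0, 0, 0, 0, 6]] (rows listed top to bottom)

image of 1: 0
image of x: 1
image of x^2: 2x - 6
image of x^3: 3x^2 - 18x + 27
image of x^4: 4x^3 - 36x^2 + 108x - 108
image of x^5: 5x^4 - 60x^3 + 270x^2 - 540x + 405
image of x^6: 6x^5 - 90x^4 + 540x^3 - 1620x^2 + 2430x - 1458
each image's coordinates form column j of the matrix


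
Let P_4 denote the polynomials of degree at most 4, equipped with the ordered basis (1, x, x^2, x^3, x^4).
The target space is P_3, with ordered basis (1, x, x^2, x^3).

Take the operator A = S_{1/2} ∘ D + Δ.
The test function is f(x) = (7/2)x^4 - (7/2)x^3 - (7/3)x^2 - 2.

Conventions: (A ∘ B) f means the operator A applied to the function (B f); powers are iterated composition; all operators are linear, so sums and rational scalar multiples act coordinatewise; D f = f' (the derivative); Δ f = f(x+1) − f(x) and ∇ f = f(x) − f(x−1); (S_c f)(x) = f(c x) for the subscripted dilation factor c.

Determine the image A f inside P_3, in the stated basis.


D f = 14x^3 - (21/2)x^2 - (14/3)x
S_{1/2} D f = (7/4)x^3 - (21/8)x^2 - (7/3)x
Δ f = 14x^3 + (21/2)x^2 - (7/6)x - 7/3
(S_{1/2} ∘ D + Δ) f = (63/4)x^3 + (63/8)x^2 - (7/2)x - 7/3

the image equals g(x) = (63/4)x^3 + (63/8)x^2 - (7/2)x - 7/3


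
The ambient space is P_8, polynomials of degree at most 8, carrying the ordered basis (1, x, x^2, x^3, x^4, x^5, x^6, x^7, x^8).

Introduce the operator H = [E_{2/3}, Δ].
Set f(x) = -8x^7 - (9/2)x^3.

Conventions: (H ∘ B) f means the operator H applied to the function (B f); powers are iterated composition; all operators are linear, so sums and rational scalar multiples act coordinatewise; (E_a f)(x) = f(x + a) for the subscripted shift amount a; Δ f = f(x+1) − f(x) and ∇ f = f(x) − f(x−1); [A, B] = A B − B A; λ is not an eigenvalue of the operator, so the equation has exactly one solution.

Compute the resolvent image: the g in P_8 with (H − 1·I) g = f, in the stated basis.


write g with unknown coordinates in the stated basis and equate coefficients in (H − 1·I) g = f
solving from the highest basis element down gives g = 8x^7 + (9/2)x^3
check: H g = 0
so H g − 1·g = -8x^7 - (9/2)x^3 = f ✓

the image equals g(x) = 8x^7 + (9/2)x^3


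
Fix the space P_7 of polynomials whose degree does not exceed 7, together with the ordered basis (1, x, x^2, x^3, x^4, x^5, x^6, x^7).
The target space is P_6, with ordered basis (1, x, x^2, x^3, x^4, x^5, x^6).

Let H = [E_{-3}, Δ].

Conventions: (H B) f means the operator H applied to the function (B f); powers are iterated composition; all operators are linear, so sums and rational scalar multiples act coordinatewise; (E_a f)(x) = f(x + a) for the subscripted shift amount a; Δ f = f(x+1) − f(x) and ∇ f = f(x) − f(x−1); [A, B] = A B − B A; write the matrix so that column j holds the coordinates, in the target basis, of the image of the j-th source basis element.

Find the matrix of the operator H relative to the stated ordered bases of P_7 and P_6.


the matrix is [[0, 0, 0, 0, 0, 0, 0, 0]; [0, 0, 0, 0, 0, 0, 0, 0]; [0, 0, 0, 0, 0, 0, 0, 0]; [0, 0, 0, 0, 0, 0, 0, 0]; [0, 0, 0, 0, 0, 0, 0, 0]; [0, 0, 0, 0, 0, 0, 0, 0]; [0, 0, 0, 0, 0, 0, 0, 0]] (rows listed top to bottom)

image of 1: 0
image of x: 0
image of x^2: 0
image of x^3: 0
image of x^4: 0
image of x^5: 0
image of x^6: 0
image of x^7: 0
each image's coordinates form column j of the matrix


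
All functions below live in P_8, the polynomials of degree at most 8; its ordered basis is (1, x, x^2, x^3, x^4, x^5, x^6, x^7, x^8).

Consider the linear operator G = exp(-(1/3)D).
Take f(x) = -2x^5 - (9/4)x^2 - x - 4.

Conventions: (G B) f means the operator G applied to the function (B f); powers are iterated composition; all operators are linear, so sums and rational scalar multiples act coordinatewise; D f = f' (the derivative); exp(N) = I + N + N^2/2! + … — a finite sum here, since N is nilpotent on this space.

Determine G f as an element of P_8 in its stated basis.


order-1 term: (10/3)x^4 + (3/2)x + 1/3
order-2 term: -(20/9)x^3 - 1/4
order-3 term: (20/27)x^2
order-4 term: -(10/81)x
order-5 term: 2/243
the series for exp(-(1/3)D) f terminates at order 5
exp(-(1/3)D) f = -2x^5 + (10/3)x^4 - (20/9)x^3 - (163/108)x^2 + (61/162)x - 3799/972

g(x) = -2x^5 + (10/3)x^4 - (20/9)x^3 - (163/108)x^2 + (61/162)x - 3799/972


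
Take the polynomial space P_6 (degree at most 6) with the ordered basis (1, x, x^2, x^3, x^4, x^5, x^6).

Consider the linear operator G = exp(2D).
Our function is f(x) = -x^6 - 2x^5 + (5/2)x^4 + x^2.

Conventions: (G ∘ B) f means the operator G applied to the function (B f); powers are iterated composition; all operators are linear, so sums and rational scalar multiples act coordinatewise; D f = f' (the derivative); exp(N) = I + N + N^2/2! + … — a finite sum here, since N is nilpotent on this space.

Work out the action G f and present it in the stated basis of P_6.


the result is g(x) = -x^6 - 14x^5 - (155/2)x^4 - 220x^3 - 339x^2 - 268x - 84

order-1 term: -12x^5 - 20x^4 + 20x^3 + 4x
order-2 term: -60x^4 - 80x^3 + 60x^2 + 4
order-3 term: -160x^3 - 160x^2 + 80x
order-4 term: -240x^2 - 160x + 40
order-5 term: -192x - 64
order-6 term: -64
the series for exp(2D) f terminates at order 6
exp(2D) f = -x^6 - 14x^5 - (155/2)x^4 - 220x^3 - 339x^2 - 268x - 84


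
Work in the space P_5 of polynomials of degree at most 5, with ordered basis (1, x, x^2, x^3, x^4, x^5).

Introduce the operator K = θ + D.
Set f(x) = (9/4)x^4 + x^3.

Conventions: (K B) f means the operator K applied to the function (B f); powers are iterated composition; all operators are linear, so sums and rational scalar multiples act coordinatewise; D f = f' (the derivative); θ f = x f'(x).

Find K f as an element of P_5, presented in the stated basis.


the image equals g(x) = 9x^4 + 12x^3 + 3x^2

θ f = 9x^4 + 3x^3
D f = 9x^3 + 3x^2
(θ + D) f = 9x^4 + 12x^3 + 3x^2


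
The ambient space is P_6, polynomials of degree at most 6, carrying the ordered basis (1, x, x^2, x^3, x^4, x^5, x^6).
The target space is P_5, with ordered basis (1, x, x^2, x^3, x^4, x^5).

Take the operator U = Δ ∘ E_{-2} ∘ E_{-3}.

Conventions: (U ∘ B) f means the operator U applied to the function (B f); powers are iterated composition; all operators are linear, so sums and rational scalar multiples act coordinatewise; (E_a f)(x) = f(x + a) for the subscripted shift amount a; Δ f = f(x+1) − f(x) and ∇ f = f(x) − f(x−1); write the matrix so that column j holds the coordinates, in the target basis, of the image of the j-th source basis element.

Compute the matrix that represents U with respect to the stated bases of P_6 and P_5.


image of 1: 0
image of x: 1
image of x^2: 2x - 9
image of x^3: 3x^2 - 27x + 61
image of x^4: 4x^3 - 54x^2 + 244x - 369
image of x^5: 5x^4 - 90x^3 + 610x^2 - 1845x + 2101
image of x^6: 6x^5 - 135x^4 + 1220x^3 - 5535x^2 + 12606x - 11529
each image's coordinates form column j of the matrix

the matrix is [[0, 1, -9, 61, -369, 2101, -11529]; [0, 0, 2, -27, 244, -1845, 12606]; [0, 0, 0, 3, -54, 610, -5535]; [0, 0, 0, 0, 4, -90, 1220]; [0, 0, 0, 0, 0, 5, -135]; [0, 0, 0, 0, 0, 0, 6]] (rows listed top to bottom)


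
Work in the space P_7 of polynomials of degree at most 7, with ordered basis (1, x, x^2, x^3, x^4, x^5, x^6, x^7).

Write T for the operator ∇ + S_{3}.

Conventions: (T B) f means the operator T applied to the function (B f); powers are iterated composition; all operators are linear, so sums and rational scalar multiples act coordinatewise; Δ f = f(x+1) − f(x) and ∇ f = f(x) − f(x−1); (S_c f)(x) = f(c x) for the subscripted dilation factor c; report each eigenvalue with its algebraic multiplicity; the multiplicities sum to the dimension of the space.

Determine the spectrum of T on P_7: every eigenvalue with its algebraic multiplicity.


λ = 1 (multiplicity 1), λ = 3 (multiplicity 1), λ = 9 (multiplicity 1), λ = 27 (multiplicity 1), λ = 81 (multiplicity 1), λ = 243 (multiplicity 1), λ = 729 (multiplicity 1), λ = 2187 (multiplicity 1)

image of 1: 1
image of x: 3x + 1
image of x^2: 9x^2 + 2x - 1
image of x^3: 27x^3 + 3x^2 - 3x + 1
image of x^4: 81x^4 + 4x^3 - 6x^2 + 4x - 1
image of x^5: 243x^5 + 5x^4 - 10x^3 + 10x^2 - 5x + 1
image of x^6: 729x^6 + 6x^5 - 15x^4 + 20x^3 - 15x^2 + 6x - 1
image of x^7: 2187x^7 + 7x^6 - 21x^5 + 35x^4 - 35x^3 + 21x^2 - 7x + 1
the matrix is upper triangular; its diagonal is (1, 3, 9, 27, 81, 243, 729, 2187)
for a triangular matrix the eigenvalues are the diagonal entries, with algebraic multiplicity their repetition count


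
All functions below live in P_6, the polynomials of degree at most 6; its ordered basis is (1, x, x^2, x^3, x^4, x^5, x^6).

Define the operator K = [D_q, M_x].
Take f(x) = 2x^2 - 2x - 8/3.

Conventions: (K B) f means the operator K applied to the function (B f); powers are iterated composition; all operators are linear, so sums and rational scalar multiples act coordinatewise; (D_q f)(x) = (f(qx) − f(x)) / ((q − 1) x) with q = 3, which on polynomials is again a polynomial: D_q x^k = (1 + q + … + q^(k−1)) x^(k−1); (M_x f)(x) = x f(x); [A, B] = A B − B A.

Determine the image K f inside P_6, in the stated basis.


the result is g(x) = 18x^2 - 6x - 8/3

M_x f = 2x^3 - 2x^2 - (8/3)x
D_q M_x f = 26x^2 - 8x - 8/3
D_q f = 8x - 2
M_x D_q f = 8x^2 - 2x
[D_q, M_x] f = 18x^2 - 6x - 8/3


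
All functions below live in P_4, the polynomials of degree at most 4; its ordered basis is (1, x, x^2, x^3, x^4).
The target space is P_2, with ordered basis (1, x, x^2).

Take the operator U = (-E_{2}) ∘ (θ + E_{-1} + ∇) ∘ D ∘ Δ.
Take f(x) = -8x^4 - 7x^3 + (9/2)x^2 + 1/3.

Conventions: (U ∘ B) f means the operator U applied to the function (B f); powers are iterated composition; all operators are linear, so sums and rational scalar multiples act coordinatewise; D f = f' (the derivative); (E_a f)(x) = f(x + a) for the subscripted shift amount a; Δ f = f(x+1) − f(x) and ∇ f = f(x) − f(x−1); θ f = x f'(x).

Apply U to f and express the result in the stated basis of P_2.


the image equals g(x) = 288x^2 + 1428x + 1748

Δ f = -32x^3 - 69x^2 - 44x - 21/2
D Δ f = -96x^2 - 138x - 44
θ D Δ f = -192x^2 - 138x
E_{-1} D Δ f = -96x^2 + 54x - 2
∇ D Δ f = -192x - 42
(θ + E_{-1} + ∇) D Δ f = -288x^2 - 276x - 44
E_{2} (θ + E_{-1} + ∇) D Δ f = -288x^2 - 1428x - 1748
(-E_{2}) (θ + E_{-1} + ∇) D Δ f = 288x^2 + 1428x + 1748


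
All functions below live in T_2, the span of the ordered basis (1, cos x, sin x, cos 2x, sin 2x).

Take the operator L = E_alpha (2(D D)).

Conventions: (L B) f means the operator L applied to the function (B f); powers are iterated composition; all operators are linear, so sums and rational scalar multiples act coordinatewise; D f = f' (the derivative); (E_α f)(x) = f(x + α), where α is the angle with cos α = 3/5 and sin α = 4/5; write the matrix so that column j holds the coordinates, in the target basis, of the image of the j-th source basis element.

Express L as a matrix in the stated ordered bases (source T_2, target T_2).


image of 1: 0
image of cos x: -(6/5)cos x + (8/5)sin x
image of sin x: -(8/5)cos x - (6/5)sin x
image of cos 2x: (56/25)cos 2x + (192/25)sin 2x
image of sin 2x: -(192/25)cos 2x + (56/25)sin 2x
each image's coordinates form column j of the matrix

the matrix is [[0, 0, 0, 0, 0]; [0, -6/5, -8/5, 0, 0]; [0, 8/5, -6/5, 0, 0]; [0, 0, 0, 56/25, -192/25]; [0, 0, 0, 192/25, 56/25]] (rows listed top to bottom)


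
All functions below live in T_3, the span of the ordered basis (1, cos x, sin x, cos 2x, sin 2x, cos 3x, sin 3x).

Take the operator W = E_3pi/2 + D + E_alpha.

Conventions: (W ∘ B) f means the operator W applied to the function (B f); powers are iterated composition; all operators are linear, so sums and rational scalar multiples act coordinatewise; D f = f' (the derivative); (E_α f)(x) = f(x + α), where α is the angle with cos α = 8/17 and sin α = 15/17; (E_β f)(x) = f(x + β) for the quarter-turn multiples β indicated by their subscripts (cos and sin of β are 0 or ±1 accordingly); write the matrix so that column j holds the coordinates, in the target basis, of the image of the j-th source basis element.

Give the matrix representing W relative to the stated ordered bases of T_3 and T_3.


the matrix is [[2, 0, 0, 0, 0, 0, 0]; [0, 8/17, 15/17, 0, 0, 0, 0]; [0, -15/17, 8/17, 0, 0, 0, 0]; [0, 0, 0, -450/289, 818/289, 0, 0]; [0, 0, 0, -818/289, -450/289, 0, 0]; [0, 0, 0, 0, 0, -4888/4913, 19157/4913]; [0, 0, 0, 0, 0, -19157/4913, -4888/4913]] (rows listed top to bottom)

image of 1: 2
image of cos x: (8/17)cos x - (15/17)sin x
image of sin x: (15/17)cos x + (8/17)sin x
image of cos 2x: -(450/289)cos 2x - (818/289)sin 2x
image of sin 2x: (818/289)cos 2x - (450/289)sin 2x
image of cos 3x: -(4888/4913)cos 3x - (19157/4913)sin 3x
image of sin 3x: (19157/4913)cos 3x - (4888/4913)sin 3x
each image's coordinates form column j of the matrix


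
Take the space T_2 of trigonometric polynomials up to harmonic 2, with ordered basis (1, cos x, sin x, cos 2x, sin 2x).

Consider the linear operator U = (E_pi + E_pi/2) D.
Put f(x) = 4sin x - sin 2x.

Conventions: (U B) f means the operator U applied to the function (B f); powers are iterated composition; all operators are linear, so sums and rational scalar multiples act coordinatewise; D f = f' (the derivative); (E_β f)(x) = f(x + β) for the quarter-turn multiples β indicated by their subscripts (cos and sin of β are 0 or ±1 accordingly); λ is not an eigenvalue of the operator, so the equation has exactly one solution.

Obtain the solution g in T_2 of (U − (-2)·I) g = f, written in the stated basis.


write g with unknown coordinates in the stated basis and equate coefficients in (U − (-2)·I) g = f
solving from the highest basis element down gives g = 2cos x + 2sin x - (1/2)sin 2x
check: U g = -4cos x
so U g − (-2)·g = 4sin x - sin 2x = f ✓

g(x) = 2cos x + 2sin x - (1/2)sin 2x


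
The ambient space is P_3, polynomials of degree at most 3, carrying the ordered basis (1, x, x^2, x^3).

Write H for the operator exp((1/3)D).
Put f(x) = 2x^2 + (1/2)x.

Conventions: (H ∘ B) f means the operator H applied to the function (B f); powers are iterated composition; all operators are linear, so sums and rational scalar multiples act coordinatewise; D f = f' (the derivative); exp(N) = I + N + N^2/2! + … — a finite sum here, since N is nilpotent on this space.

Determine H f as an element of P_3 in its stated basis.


order-1 term: (4/3)x + 1/6
order-2 term: 2/9
the series for exp((1/3)D) f terminates at order 2
exp((1/3)D) f = 2x^2 + (11/6)x + 7/18

the image equals g(x) = 2x^2 + (11/6)x + 7/18


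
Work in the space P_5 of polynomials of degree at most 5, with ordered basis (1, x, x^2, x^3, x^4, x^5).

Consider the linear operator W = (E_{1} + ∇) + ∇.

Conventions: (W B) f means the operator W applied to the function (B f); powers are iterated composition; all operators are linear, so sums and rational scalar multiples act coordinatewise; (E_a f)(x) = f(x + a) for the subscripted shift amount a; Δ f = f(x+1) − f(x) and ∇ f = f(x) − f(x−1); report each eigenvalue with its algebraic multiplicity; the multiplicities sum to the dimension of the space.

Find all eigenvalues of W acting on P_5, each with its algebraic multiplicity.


λ = 1 (multiplicity 6)

image of 1: 1
image of x: x + 3
image of x^2: x^2 + 6x - 1
image of x^3: x^3 + 9x^2 - 3x + 3
image of x^4: x^4 + 12x^3 - 6x^2 + 12x - 1
image of x^5: x^5 + 15x^4 - 10x^3 + 30x^2 - 5x + 3
the matrix is upper triangular; its diagonal is (1, 1, 1, 1, 1, 1)
for a triangular matrix the eigenvalues are the diagonal entries, with algebraic multiplicity their repetition count


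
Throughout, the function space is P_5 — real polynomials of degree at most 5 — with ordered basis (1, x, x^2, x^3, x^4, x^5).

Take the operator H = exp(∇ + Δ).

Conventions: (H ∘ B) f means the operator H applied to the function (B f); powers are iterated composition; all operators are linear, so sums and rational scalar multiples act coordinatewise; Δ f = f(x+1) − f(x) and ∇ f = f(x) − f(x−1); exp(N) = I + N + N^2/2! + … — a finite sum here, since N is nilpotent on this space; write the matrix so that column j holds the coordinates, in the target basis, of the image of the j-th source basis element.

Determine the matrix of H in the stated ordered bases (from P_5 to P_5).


image of 1: 1
image of x: x + 2
image of x^2: x^2 + 4x + 4
image of x^3: x^3 + 6x^2 + 12x + 10
image of x^4: x^4 + 8x^3 + 24x^2 + 40x + 32
image of x^5: x^5 + 10x^4 + 40x^3 + 100x^2 + 160x + 114
each image's coordinates form column j of the matrix

the matrix is [[1, 2, 4, 10, 32, 114]; [0, 1, 4, 12, 40, 160]; [0, 0, 1, 6, 24, 100]; [0, 0, 0, 1, 8, 40]; [0, 0, 0, 0, 1, 10]; [0, 0, 0, 0, 0, 1]] (rows listed top to bottom)


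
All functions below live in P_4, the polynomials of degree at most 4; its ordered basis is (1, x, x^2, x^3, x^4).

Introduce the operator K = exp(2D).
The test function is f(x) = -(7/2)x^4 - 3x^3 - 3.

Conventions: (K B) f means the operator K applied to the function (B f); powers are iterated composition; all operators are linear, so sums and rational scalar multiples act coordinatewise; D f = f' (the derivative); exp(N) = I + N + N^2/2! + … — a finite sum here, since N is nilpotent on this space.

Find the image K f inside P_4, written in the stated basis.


the result is g(x) = -(7/2)x^4 - 31x^3 - 102x^2 - 148x - 83

order-1 term: -28x^3 - 18x^2
order-2 term: -84x^2 - 36x
order-3 term: -112x - 24
order-4 term: -56
the series for exp(2D) f terminates at order 4
exp(2D) f = -(7/2)x^4 - 31x^3 - 102x^2 - 148x - 83


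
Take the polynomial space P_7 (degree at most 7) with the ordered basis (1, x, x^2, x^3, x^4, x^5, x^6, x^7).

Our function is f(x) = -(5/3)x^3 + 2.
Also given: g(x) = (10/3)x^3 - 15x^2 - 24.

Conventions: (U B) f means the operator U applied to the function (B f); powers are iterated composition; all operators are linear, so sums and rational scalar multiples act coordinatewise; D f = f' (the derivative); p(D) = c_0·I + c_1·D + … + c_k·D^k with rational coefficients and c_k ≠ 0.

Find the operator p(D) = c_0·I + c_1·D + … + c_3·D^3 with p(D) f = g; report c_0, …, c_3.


c_0 = -2, c_1 = 3, c_2 = 0, c_3 = 2

D^0 f = -(5/3)x^3 + 2
D^1 f = -5x^2
D^2 f = -10x
D^3 f = -10
matching coefficients of g against c_0 f + c_1 Df + … from the top degree down determines the c_i
solution: c_0 = -2, c_1 = 3, c_2 = 0, c_3 = 2


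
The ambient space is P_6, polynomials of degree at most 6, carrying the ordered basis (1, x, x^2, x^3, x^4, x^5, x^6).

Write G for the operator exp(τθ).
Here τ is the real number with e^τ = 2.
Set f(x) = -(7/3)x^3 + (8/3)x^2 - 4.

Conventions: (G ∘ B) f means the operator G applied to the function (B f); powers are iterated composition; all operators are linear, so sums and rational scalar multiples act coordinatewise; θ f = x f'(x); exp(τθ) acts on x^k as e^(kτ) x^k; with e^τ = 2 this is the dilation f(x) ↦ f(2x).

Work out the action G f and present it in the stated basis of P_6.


exp(τθ) x^k = e^(kτ) x^k; with e^τ = 2 this sends x^k to 2^k x^k
x^2 ↦ 4 x^2
x^3 ↦ 8 x^3
applying this coordinatewise to f: exp(τθ) f = -(56/3)x^3 + (32/3)x^2 - 4

g(x) = -(56/3)x^3 + (32/3)x^2 - 4


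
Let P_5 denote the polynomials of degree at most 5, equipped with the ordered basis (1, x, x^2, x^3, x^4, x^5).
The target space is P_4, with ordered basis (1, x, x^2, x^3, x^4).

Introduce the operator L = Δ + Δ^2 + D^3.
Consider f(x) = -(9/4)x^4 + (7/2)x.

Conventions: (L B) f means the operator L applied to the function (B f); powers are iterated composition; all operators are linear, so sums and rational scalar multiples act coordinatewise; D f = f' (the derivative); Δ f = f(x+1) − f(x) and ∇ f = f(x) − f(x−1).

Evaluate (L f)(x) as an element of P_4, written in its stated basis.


the result is g(x) = -9x^3 - (81/2)x^2 - 117x - 121/4

Δ f = -9x^3 - (27/2)x^2 - 9x + 5/4
Δ f = -9x^3 - (27/2)x^2 - 9x + 5/4
Δ Δ f = -27x^2 - 54x - 63/2
D f = -9x^3 + 7/2
D D f = -27x^2
D D D f = -54x
(Δ + Δ^2 + D^3) f = -9x^3 - (81/2)x^2 - 117x - 121/4


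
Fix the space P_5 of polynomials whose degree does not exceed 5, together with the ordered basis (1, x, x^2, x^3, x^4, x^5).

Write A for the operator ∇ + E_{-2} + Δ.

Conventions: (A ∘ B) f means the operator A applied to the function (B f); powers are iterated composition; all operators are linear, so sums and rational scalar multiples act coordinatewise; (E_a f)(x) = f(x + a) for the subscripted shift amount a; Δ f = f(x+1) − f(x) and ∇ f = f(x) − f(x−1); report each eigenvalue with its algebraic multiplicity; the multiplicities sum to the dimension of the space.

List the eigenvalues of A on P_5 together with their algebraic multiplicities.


image of 1: 1
image of x: x
image of x^2: x^2 + 4
image of x^3: x^3 + 12x - 6
image of x^4: x^4 + 24x^2 - 24x + 16
image of x^5: x^5 + 40x^3 - 60x^2 + 80x - 30
the matrix is upper triangular; its diagonal is (1, 1, 1, 1, 1, 1)
for a triangular matrix the eigenvalues are the diagonal entries, with algebraic multiplicity their repetition count

λ = 1 (multiplicity 6)


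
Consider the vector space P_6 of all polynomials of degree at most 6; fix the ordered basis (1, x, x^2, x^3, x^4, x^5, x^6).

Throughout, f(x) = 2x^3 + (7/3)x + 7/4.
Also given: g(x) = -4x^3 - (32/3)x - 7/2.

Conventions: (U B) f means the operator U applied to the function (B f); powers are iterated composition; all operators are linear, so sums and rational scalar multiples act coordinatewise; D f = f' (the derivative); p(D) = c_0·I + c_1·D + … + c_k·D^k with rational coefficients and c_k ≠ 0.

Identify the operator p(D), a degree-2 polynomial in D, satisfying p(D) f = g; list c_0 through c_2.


D^0 f = 2x^3 + (7/3)x + 7/4
D^1 f = 6x^2 + 7/3
D^2 f = 12x
matching coefficients of g against c_0 f + c_1 Df + … from the top degree down determines the c_i
solution: c_0 = -2, c_1 = 0, c_2 = -1/2

c_0 = -2, c_1 = 0, c_2 = -1/2


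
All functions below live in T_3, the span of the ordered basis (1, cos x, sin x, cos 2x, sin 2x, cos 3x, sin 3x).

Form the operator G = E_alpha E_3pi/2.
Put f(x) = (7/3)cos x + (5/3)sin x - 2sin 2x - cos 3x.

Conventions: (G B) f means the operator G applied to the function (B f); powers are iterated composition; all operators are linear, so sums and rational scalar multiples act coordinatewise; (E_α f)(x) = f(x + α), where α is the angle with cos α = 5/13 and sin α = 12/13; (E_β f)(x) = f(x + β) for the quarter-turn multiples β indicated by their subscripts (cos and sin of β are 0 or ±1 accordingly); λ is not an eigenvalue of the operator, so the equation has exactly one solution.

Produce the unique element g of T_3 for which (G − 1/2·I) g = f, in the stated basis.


g(x) = (254/51)cos x - (10/17)sin x - (320/123)cos 2x - (92/123)sin 2x + (1082/7673)cos 3x + (8140/7673)sin 3x

write g with unknown coordinates in the stated basis and equate coefficients in (G − 1/2·I) g = f
solving from the highest basis element down gives g = (254/51)cos x - (10/17)sin x - (320/123)cos 2x - (92/123)sin 2x + (1082/7673)cos 3x + (8140/7673)sin 3x
check: G g = (82/17)cos x + (70/51)sin x - (160/123)cos 2x - (292/123)sin 2x - (7132/7673)cos 3x + (4070/7673)sin 3x
so G g − 1/2·g = (7/3)cos x + (5/3)sin x - 2sin 2x - cos 3x = f ✓


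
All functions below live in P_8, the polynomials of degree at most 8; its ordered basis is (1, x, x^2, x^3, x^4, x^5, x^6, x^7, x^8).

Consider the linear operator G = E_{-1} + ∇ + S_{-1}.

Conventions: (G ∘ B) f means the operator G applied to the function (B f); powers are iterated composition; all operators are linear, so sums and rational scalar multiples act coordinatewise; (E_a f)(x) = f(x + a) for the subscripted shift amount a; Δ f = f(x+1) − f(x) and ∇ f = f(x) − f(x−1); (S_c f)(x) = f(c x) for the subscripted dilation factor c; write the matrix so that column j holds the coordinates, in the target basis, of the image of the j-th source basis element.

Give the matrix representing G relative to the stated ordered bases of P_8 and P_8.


image of 1: 2
image of x: 0
image of x^2: 2x^2
image of x^3: 0
image of x^4: 2x^4
image of x^5: 0
image of x^6: 2x^6
image of x^7: 0
image of x^8: 2x^8
each image's coordinates form column j of the matrix

the matrix is [[2, 0, 0, 0, 0, 0, 0, 0, 0]; [0, 0, 0, 0, 0, 0, 0, 0, 0]; [0, 0, 2, 0, 0, 0, 0, 0, 0]; [0, 0, 0, 0, 0, 0, 0, 0, 0]; [0, 0, 0, 0, 2, 0, 0, 0, 0]; [0, 0, 0, 0, 0, 0, 0, 0, 0]; [0, 0, 0, 0, 0, 0, 2, 0, 0]; [0, 0, 0, 0, 0, 0, 0, 0, 0]; [0, 0, 0, 0, 0, 0, 0, 0, 2]] (rows listed top to bottom)


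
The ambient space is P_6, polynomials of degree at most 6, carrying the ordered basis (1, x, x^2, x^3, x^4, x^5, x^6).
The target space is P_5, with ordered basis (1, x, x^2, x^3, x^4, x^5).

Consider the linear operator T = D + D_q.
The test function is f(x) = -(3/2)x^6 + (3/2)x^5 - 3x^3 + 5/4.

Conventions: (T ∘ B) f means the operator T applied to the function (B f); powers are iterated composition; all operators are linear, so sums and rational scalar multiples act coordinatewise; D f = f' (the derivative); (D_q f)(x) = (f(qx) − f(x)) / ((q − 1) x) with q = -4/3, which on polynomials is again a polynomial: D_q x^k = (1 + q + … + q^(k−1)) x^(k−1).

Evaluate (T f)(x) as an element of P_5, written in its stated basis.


the image equals g(x) = -(977/162)x^5 + (293/27)x^4 - (40/3)x^2

D f = -9x^5 + (15/2)x^4 - 9x^2
D_q f = (481/162)x^5 + (181/54)x^4 - (13/3)x^2
(D + D_q) f = -(977/162)x^5 + (293/27)x^4 - (40/3)x^2


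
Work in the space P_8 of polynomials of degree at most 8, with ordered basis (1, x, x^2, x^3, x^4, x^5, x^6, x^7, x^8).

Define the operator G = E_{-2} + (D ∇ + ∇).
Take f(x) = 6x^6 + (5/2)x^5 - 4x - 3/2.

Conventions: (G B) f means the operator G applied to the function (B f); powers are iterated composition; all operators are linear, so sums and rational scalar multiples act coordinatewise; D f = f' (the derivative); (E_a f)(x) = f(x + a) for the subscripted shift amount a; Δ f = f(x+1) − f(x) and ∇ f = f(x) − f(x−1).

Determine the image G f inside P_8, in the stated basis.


the result is g(x) = 6x^6 - (67/2)x^5 + (875/2)x^4 - 1075x^3 + 1460x^2 - (2125/2)x + 653/2

E_{-2} f = 6x^6 - (139/2)x^5 + 335x^4 - 860x^3 + 1240x^2 - 956x + 621/2
∇ f = 36x^5 - (155/2)x^4 + 95x^3 - 65x^2 + (47/2)x - 15/2
D ∇ f = 180x^4 - 310x^3 + 285x^2 - 130x + 47/2
∇ f = 36x^5 - (155/2)x^4 + 95x^3 - 65x^2 + (47/2)x - 15/2
(D ∇ + ∇) f = 36x^5 + (205/2)x^4 - 215x^3 + 220x^2 - (213/2)x + 16
(E_{-2} + (D ∇ + ∇)) f = 6x^6 - (67/2)x^5 + (875/2)x^4 - 1075x^3 + 1460x^2 - (2125/2)x + 653/2


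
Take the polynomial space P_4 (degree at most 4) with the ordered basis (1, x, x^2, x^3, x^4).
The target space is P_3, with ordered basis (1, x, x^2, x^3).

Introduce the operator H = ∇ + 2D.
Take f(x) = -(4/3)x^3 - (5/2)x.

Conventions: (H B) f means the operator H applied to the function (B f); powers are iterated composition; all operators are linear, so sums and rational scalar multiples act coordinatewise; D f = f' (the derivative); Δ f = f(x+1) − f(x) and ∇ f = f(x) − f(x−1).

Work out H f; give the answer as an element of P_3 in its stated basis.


∇ f = -4x^2 + 4x - 23/6
D f = -4x^2 - 5/2
(2D) f = -8x^2 - 5
(∇ + 2D) f = -12x^2 + 4x - 53/6

the result is g(x) = -12x^2 + 4x - 53/6


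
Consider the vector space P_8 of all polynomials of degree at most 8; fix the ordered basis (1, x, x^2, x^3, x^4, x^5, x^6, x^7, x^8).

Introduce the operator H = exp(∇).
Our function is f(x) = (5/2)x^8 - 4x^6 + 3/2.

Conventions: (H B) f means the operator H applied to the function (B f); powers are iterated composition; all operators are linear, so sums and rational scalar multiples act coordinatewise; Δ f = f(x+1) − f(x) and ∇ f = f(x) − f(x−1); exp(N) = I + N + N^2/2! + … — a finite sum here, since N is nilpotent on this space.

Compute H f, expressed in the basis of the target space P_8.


the image equals g(x) = (5/2)x^8 + 20x^7 - 4x^6 - 164x^5 + 175x^4 + 360x^3 - 690x^2 + 132x + 325/2

order-1 term: 20x^7 - 70x^6 + 116x^5 - 115x^4 + 60x^3 - 10x^2 - 4x + 3/2
order-2 term: 70x^6 - 420x^5 + 1165x^4 - 1860x^3 + 1750x^2 - 900x + 387/2
order-3 term: 140x^5 - 1050x^4 + 3420x^3 - 5940x^2 + 5420x - 2055
order-4 term: 175x^4 - 1400x^3 + 4490x^2 - 6760x + 7985/2
order-5 term: 140x^3 - 1050x^2 + 2776x - 2565
order-6 term: 70x^2 - 420x + 661
order-7 term: 20x - 70
order-8 term: 5/2
the series for exp(∇) f terminates at order 8
exp(∇) f = (5/2)x^8 + 20x^7 - 4x^6 - 164x^5 + 175x^4 + 360x^3 - 690x^2 + 132x + 325/2


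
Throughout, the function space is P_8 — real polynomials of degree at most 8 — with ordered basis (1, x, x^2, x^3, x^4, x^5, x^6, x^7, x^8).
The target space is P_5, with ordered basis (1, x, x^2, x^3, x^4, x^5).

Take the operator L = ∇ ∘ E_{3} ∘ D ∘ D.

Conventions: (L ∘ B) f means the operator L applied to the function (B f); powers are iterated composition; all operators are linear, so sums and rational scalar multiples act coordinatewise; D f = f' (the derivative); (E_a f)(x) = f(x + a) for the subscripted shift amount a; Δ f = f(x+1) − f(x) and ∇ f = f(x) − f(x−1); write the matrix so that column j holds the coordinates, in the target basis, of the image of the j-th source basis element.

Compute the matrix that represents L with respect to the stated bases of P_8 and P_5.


the matrix is [[0, 0, 0, 6, 60, 380, 1950, 8862, 37240]; [0, 0, 0, 0, 24, 300, 2280, 13650, 70896]; [0, 0, 0, 0, 0, 60, 900, 7980, 54600]; [0, 0, 0, 0, 0, 0, 120, 2100, 21280]; [0, 0, 0, 0, 0, 0, 0, 210, 4200]; [0, 0, 0, 0, 0, 0, 0, 0, 336]] (rows listed top to bottom)

image of 1: 0
image of x: 0
image of x^2: 0
image of x^3: 6
image of x^4: 24x + 60
image of x^5: 60x^2 + 300x + 380
image of x^6: 120x^3 + 900x^2 + 2280x + 1950
image of x^7: 210x^4 + 2100x^3 + 7980x^2 + 13650x + 8862
image of x^8: 336x^5 + 4200x^4 + 21280x^3 + 54600x^2 + 70896x + 37240
each image's coordinates form column j of the matrix


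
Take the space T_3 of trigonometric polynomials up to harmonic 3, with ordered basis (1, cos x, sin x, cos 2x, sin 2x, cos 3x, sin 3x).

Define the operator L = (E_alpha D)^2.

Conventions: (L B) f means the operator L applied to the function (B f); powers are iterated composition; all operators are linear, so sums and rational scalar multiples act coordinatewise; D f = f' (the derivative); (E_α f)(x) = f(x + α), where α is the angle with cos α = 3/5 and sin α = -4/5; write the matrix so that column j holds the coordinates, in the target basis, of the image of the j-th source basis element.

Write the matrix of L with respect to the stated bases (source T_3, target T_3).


the matrix is [[0, 0, 0, 0, 0, 0, 0]; [0, 7/25, 24/25, 0, 0, 0, 0]; [0, -24/25, 7/25, 0, 0, 0, 0]; [0, 0, 0, 2108/625, -1344/625, 0, 0]; [0, 0, 0, 1344/625, 2108/625, 0, 0]; [0, 0, 0, 0, 0, -105777/15625, -92664/15625]; [0, 0, 0, 0, 0, 92664/15625, -105777/15625]] (rows listed top to bottom)

image of 1: 0
image of cos x: (7/25)cos x - (24/25)sin x
image of sin x: (24/25)cos x + (7/25)sin x
image of cos 2x: (2108/625)cos 2x + (1344/625)sin 2x
image of sin 2x: -(1344/625)cos 2x + (2108/625)sin 2x
image of cos 3x: -(105777/15625)cos 3x + (92664/15625)sin 3x
image of sin 3x: -(92664/15625)cos 3x - (105777/15625)sin 3x
each image's coordinates form column j of the matrix


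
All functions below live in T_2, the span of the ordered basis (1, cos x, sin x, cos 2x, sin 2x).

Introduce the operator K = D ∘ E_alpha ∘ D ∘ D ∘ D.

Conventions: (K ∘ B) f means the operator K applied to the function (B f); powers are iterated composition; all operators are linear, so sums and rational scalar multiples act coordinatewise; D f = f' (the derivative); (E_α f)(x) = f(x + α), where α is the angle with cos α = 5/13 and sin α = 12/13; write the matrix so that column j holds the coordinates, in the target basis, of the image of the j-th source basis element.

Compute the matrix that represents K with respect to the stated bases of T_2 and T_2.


the matrix is [[0, 0, 0, 0, 0]; [0, 5/13, 12/13, 0, 0]; [0, -12/13, 5/13, 0, 0]; [0, 0, 0, -1904/169, 1920/169]; [0, 0, 0, -1920/169, -1904/169]] (rows listed top to bottom)

image of 1: 0
image of cos x: (5/13)cos x - (12/13)sin x
image of sin x: (12/13)cos x + (5/13)sin x
image of cos 2x: -(1904/169)cos 2x - (1920/169)sin 2x
image of sin 2x: (1920/169)cos 2x - (1904/169)sin 2x
each image's coordinates form column j of the matrix


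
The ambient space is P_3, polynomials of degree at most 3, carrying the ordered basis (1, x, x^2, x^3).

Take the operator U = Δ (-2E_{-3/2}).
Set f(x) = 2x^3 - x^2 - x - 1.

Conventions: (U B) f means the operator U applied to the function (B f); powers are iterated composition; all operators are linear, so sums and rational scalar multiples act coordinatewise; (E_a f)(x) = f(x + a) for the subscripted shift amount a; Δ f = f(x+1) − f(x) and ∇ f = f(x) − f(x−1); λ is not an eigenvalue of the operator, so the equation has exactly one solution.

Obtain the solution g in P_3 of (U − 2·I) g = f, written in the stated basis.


the image equals g(x) = -x^3 + (7/2)x^2 - (25/2)x + 93/4

write g with unknown coordinates in the stated basis and equate coefficients in (U − 2·I) g = f
solving from the highest basis element down gives g = -x^3 + (7/2)x^2 - (25/2)x + 93/4
check: U g = 6x^2 - 26x + 91/2
so U g − 2·g = 2x^3 - x^2 - x - 1 = f ✓


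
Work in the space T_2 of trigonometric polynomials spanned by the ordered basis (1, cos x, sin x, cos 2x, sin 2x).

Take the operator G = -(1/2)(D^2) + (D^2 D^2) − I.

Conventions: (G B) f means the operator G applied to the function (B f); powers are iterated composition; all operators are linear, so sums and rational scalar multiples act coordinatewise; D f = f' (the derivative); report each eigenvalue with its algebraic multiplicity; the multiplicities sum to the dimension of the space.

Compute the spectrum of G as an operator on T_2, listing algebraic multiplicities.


image of 1: -1
image of cos x: (1/2)cos x
image of sin x: (1/2)sin x
image of cos 2x: 17cos 2x
image of sin 2x: 17sin 2x
the matrix is diagonal; its diagonal is (-1, 1/2, 1/2, 17, 17)
for a triangular matrix the eigenvalues are the diagonal entries, with algebraic multiplicity their repetition count

λ = -1 (multiplicity 1), λ = 1/2 (multiplicity 2), λ = 17 (multiplicity 2)
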